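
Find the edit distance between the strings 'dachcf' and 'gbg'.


Building DP table for s1='dachcf' (len 6) and s2='gbg' (len 3):
       g  b  g
    0  1  2  3
  d 1  1  2  3
  a 2  2  2  3
  c 3  3  3  3
  h 4  4  4  4
  c 5  5  5  5
  f 6  6  6  6
Edit distance = dp[6][3] = 6

6


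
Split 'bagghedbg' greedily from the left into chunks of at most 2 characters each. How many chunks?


'bagghedbg' has 9 characters.
Chunking with max size 2:
  Chunk 1: 'ba' (positions 0-1)
  Chunk 2: 'gg' (positions 2-3)
  Chunk 3: 'he' (positions 4-5)
  Chunk 4: 'db' (positions 6-7)
  Chunk 5: 'g' (positions 8-8)
Total chunks: ceil(9 / 2) = 5

5


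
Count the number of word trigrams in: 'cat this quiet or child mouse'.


Word trigrams from [6] words:
  Trigram 1: (cat this quiet)
  Trigram 2: (this quiet or)
  Trigram 3: (quiet or child)
  Trigram 4: (or child mouse)
Total word trigrams: 6 - 2 = 4

4


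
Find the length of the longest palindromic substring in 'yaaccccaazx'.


Scanning 'yaaccccaazx' for palindromic substrings.
Substring at positions 1-8: 'aaccccaa'.
Check: reverse('aaccccaa') = 'aaccccaa' -> palindrome confirmed.
Neighbouring characters ('y' / 'z') break symmetry, so it cannot extend further.
No longer palindromic substring exists; longest length = 8

8


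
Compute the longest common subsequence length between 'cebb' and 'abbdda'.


DP table for LCS of 'cebb' and 'abbdda':
       a  b  b  d  d  a
    0  0  0  0  0  0  0
  c 0  0  0  0  0  0  0
  e 0  0  0  0  0  0  0
  b 0  0  1  1  1  1  1
  b 0  0  1  2  2  2  2
LCS: 'bb'
LCS length = 2

2


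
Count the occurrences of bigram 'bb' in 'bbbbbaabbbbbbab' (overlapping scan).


Scanning 'bbbbbaabbbbbbab' for bigram 'bb':
  Position 0: 'bb' -> MATCH
  Position 1: 'bb' -> MATCH
  Position 2: 'bb' -> MATCH
  Position 3: 'bb' -> MATCH
  Position 4: 'ba' -> no
  Position 5: 'aa' -> no
  Position 6: 'ab' -> no
  Position 7: 'bb' -> MATCH
  Position 8: 'bb' -> MATCH
  Position 9: 'bb' -> MATCH
  Position 10: 'bb' -> MATCH
  Position 11: 'bb' -> MATCH
  Position 12: 'ba' -> no
  Position 13: 'ab' -> no
Total matches: 9

9


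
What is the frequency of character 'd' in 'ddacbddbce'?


Scanning 'ddacbddbce' for 'd':
  Position 0: 'd' -> MATCH (count: 1)
  Position 1: 'd' -> MATCH (count: 2)
  Position 5: 'd' -> MATCH (count: 3)
  Position 6: 'd' -> MATCH (count: 4)
Total occurrences of 'd': 4

4


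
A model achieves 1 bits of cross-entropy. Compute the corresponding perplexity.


Perplexity formula: PP = 2^H
H = 1
PP = 2^1
Steps: 2^1 = 2
PP = 2

2


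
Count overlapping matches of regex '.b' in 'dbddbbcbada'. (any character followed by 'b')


Pattern: .b means any character followed by 'b'.
Scanning 'dbddbbcbada' position-by-position:
  Pos 0: window 'db' -> MATCH
  Pos 1: window 'bd' -> no
  Pos 2: window 'dd' -> no
  Pos 3: window 'db' -> MATCH
  Pos 4: window 'bb' -> MATCH
  Pos 5: window 'bc' -> no
  Pos 6: window 'cb' -> MATCH
  Pos 7: window 'ba' -> no
  Pos 8: window 'ad' -> no
  Pos 9: window 'da' -> no
  Pos 10: window 'a' -> no
Total matches: 4

4


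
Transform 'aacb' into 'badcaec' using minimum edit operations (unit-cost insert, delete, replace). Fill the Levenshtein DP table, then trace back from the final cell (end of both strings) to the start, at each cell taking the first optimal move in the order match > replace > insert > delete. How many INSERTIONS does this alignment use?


Edit distance = 5. Backtracking from cell (4, 7) with preference match > replace > insert > delete,
then listing the resulting alignment 'aacb' -> 'badcaec' left to right:
  Step 1: insert 'b' [insertion #1]
  Step 2: keep 'a'
  Step 3: insert 'd' [insertion #2]
  Step 4: insert 'c' [insertion #3]
  Step 5: keep 'a'
  Step 6: replace c->e
  Step 7: replace b->c
Total insertions: 3

3


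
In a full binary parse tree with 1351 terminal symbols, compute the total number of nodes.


Leaf nodes (terminals): 1351
Internal nodes = n - 1 = 1351 - 1 = 1350
Total = leaves + internal = 1351 + 1350 = 2701

2701


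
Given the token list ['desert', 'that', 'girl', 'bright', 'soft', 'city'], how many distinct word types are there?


Listing all tokens and tracking unique types:
  Token 1: 'desert' -> NEW (unique so far: 1)
  Token 2: 'that' -> NEW (unique so far: 2)
  Token 3: 'girl' -> NEW (unique so far: 3)
  Token 4: 'bright' -> NEW (unique so far: 4)
  Token 5: 'soft' -> NEW (unique so far: 5)
  Token 6: 'city' -> NEW (unique so far: 6)
Unique types: ('bright', 'city', 'desert', 'girl', 'soft', 'that')
Vocabulary size: 6

6


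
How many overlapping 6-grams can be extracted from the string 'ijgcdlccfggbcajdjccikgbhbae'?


String 'ijgcdlccfggbcajdjccikgbhbae' has length L = 27.
Number of overlapping n-grams = L - n + 1
Substituting: 27 - 6 + 1 = 22

22


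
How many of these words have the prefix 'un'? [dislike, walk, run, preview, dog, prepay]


Checking each word for prefix 'un':
  'dislike' -> no (count: 0)
  'walk' -> no (count: 0)
  'run' -> no (count: 0)
  'preview' -> no (count: 0)
  'dog' -> no (count: 0)
  'prepay' -> no (count: 0)
Total with prefix 'un': 0

0


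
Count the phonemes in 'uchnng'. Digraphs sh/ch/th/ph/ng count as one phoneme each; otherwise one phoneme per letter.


Parsing 'uchnng' greedily, digraphs first:
  'u' -> vowel phoneme (phonemes so far: 1)
  'ch' -> digraph (1 consonant phoneme) (phonemes so far: 2)
  'n' -> consonant phoneme (phonemes so far: 3)
  'ng' -> digraph (1 consonant phoneme) (phonemes so far: 4)
Total phonemes: 4

4


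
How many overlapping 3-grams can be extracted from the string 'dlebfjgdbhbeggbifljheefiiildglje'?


String 'dlebfjgdbhbeggbifljheefiiildglje' has length L = 32.
Number of overlapping n-grams = L - n + 1
Substituting: 32 - 3 + 1 = 30

30


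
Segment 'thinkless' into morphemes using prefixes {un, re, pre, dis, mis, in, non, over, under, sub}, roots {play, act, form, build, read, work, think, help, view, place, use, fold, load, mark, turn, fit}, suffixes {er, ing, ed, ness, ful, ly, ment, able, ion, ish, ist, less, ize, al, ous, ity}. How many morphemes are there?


Segmenting 'thinkless' against the inventory:
  'think' -> root (morpheme 1)
  'less' -> suffix (morpheme 2)
Total morphemes: 2

2


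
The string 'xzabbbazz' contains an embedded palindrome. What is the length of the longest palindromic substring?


Scanning 'xzabbbazz' for palindromic substrings.
Substring at positions 1-7: 'zabbbaz'.
Check: reverse('zabbbaz') = 'zabbbaz' -> palindrome confirmed.
Neighbouring characters ('x' / 'z') break symmetry, so it cannot extend further.
No longer palindromic substring exists; longest length = 7

7


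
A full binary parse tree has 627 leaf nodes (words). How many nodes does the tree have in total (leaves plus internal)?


Leaf nodes (terminals): 627
Internal nodes = n - 1 = 627 - 1 = 626
Total = leaves + internal = 627 + 626 = 1253

1253


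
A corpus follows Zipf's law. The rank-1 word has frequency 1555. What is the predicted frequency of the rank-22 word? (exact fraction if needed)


Zipf's law: freq(rank) = f1 / rank
f1 = 1555, rank = 22
freq = 1555 / 22
GCD(1555, 22) = 1
Simplified: 1555/22

1555/22


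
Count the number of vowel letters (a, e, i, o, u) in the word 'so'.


Scanning each character of 'so':
  Position 1: 's' -> consonant (running count: 0)
  Position 2: 'o' -> vowel (running count: 1)
Total vowels: 1

1


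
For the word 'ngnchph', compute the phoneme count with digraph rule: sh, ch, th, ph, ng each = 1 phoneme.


Parsing 'ngnchph' greedily, digraphs first:
  'ng' -> digraph (1 consonant phoneme) (phonemes so far: 1)
  'n' -> consonant phoneme (phonemes so far: 2)
  'ch' -> digraph (1 consonant phoneme) (phonemes so far: 3)
  'ph' -> digraph (1 consonant phoneme) (phonemes so far: 4)
Total phonemes: 4

4


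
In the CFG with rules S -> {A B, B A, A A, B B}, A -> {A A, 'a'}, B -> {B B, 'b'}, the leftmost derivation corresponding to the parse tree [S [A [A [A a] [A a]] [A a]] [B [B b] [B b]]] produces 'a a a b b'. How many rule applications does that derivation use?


Every bracketed nonterminal node [X ...] in the tree is produced by exactly one rule application.
Reading the tree off as a leftmost derivation:
  Step 1: S  =>  A B   (applied S -> A B)
  Step 2: A B  =>  A A B   (applied A -> A A)
  Step 3: A A B  =>  A A A B   (applied A -> A A)
  Step 4: A A A B  =>  a A A B   (applied A -> a)
  Step 5: a A A B  =>  a a A B   (applied A -> a)
  Step 6: a a A B  =>  a a a B   (applied A -> a)
  Step 7: a a a B  =>  a a a B B   (applied B -> B B)
  Step 8: a a a B B  =>  a a a b B   (applied B -> b)
  Step 9: a a a b B  =>  a a a b b   (applied B -> b)
Final yield: a a a b b
Total rewrite steps: 9

9


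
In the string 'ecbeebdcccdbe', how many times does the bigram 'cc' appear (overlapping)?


Scanning 'ecbeebdcccdbe' for bigram 'cc':
  Position 0: 'ec' -> no
  Position 1: 'cb' -> no
  Position 2: 'be' -> no
  Position 3: 'ee' -> no
  Position 4: 'eb' -> no
  Position 5: 'bd' -> no
  Position 6: 'dc' -> no
  Position 7: 'cc' -> MATCH
  Position 8: 'cc' -> MATCH
  Position 9: 'cd' -> no
  Position 10: 'db' -> no
  Position 11: 'be' -> no
Total matches: 2

2


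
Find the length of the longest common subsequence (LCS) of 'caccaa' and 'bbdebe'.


DP table for LCS of 'caccaa' and 'bbdebe':
       b  b  d  e  b  e
    0  0  0  0  0  0  0
  c 0  0  0  0  0  0  0
  a 0  0  0  0  0  0  0
  c 0  0  0  0  0  0  0
  c 0  0  0  0  0  0  0
  a 0  0  0  0  0  0  0
  a 0  0  0  0  0  0  0
LCS length = 0

0


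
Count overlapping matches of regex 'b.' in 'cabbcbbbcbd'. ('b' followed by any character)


Pattern: b. means 'b' followed by any character.
Scanning 'cabbcbbbcbd' position-by-position:
  Pos 0: window 'ca' -> no
  Pos 1: window 'ab' -> no
  Pos 2: window 'bb' -> MATCH
  Pos 3: window 'bc' -> MATCH
  Pos 4: window 'cb' -> no
  Pos 5: window 'bb' -> MATCH
  Pos 6: window 'bb' -> MATCH
  Pos 7: window 'bc' -> MATCH
  Pos 8: window 'cb' -> no
  Pos 9: window 'bd' -> MATCH
  Pos 10: window 'd' -> no
Total matches: 6

6


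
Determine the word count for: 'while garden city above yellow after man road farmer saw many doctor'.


Counting words by splitting on spaces:
  Word 1: 'while'
  Word 2: 'garden'
  Word 3: 'city'
  Word 4: 'above'
  Word 5: 'yellow'
  Word 6: 'after'
  Word 7: 'man'
  Word 8: 'road'
  Word 9: 'farmer'
  Word 10: 'saw'
  Word 11: 'many'
  Word 12: 'doctor'
Total words: 12

12


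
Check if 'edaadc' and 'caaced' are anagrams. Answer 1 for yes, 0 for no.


Sort characters of 'edaadc': 'aacdde'
Sort characters of 'caaced': 'aaccde'
Sorted forms differ -> they are NOT anagrams
Result: 0

0


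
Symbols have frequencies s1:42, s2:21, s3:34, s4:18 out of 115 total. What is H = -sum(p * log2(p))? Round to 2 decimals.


Computing entropy H = -sum(p_i * log2(p_i)):
  s1: p = 42/115 = 0.3652, -p*log2(p) = 0.5307
  s2: p = 21/115 = 0.1826, -p*log2(p) = 0.4480
  s3: p = 34/115 = 0.2957, -p*log2(p) = 0.5198
  s4: p = 18/115 = 0.1565, -p*log2(p) = 0.4188
H = sum of terms = 1.9173
Rounded to 2 decimals: 1.92

1.92


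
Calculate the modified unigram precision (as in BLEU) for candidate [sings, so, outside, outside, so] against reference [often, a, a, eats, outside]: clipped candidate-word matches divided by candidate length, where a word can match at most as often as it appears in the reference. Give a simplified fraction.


Reference word counts: {'a': 2, 'eats': 1, 'often': 1, 'outside': 1}
Checking each candidate word (with clipping):
  'sings' -> not in reference -> no match (matches: 0)
  'so' -> not in reference -> no match (matches: 0)
  'outside' -> in reference (ref count 1, used 1/1) -> match (matches: 1)
  'outside' -> ref count 1 already used up (1/1) -> clipped, no match (matches: 1)
  'so' -> not in reference -> no match (matches: 1)
Clipped matches: 1, Candidate length: 5
Precision = 1/5

1/5


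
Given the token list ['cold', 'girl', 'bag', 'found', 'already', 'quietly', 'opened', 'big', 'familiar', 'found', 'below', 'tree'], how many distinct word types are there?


Listing all tokens and tracking unique types:
  Token 1: 'cold' -> NEW (unique so far: 1)
  Token 2: 'girl' -> NEW (unique so far: 2)
  Token 3: 'bag' -> NEW (unique so far: 3)
  Token 4: 'found' -> NEW (unique so far: 4)
  Token 5: 'already' -> NEW (unique so far: 5)
  Token 6: 'quietly' -> NEW (unique so far: 6)
  Token 7: 'opened' -> NEW (unique so far: 7)
  Token 8: 'big' -> NEW (unique so far: 8)
  Token 9: 'familiar' -> NEW (unique so far: 9)
  Token 10: 'found' -> duplicate (unique so far: 9)
  Token 11: 'below' -> NEW (unique so far: 10)
  Token 12: 'tree' -> NEW (unique so far: 11)
Unique types: ('already', 'bag', 'below', 'big', 'cold', 'familiar', 'found', 'girl', 'opened', 'quietly', 'tree')
Vocabulary size: 11

11


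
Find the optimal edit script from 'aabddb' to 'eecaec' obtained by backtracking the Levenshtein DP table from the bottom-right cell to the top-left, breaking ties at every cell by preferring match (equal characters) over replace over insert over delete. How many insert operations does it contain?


Edit distance = 6. Backtracking from cell (6, 6) with preference match > replace > insert > delete,
then listing the resulting alignment 'aabddb' -> 'eecaec' left to right:
  Step 1: replace a->e
  Step 2: replace a->e
  Step 3: replace b->c
  Step 4: replace d->a
  Step 5: replace d->e
  Step 6: replace b->c
Total insertions: 0

0


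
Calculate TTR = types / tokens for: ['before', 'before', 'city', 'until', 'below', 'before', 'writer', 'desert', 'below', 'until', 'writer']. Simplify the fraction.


Tokens: 11
Unique types: ('before', 'below', 'city', 'desert', 'until', 'writer') = 6
TTR = 6/11
Already in lowest terms.

6/11


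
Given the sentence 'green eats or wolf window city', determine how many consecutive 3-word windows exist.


Word trigrams from [6] words:
  Trigram 1: (green eats or)
  Trigram 2: (eats or wolf)
  Trigram 3: (or wolf window)
  Trigram 4: (wolf window city)
Total word trigrams: 6 - 2 = 4

4


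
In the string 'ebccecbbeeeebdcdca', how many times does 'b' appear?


Scanning 'ebccecbbeeeebdcdca' for 'b':
  Position 1: 'b' -> MATCH (count: 1)
  Position 6: 'b' -> MATCH (count: 2)
  Position 7: 'b' -> MATCH (count: 3)
  Position 12: 'b' -> MATCH (count: 4)
Total occurrences of 'b': 4

4


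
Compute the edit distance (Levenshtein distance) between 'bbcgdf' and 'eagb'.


Building DP table for s1='bbcgdf' (len 6) and s2='eagb' (len 4):
       e  a  g  b
    0  1  2  3  4
  b 1  1  2  3  3
  b 2  2  2  3  3
  c 3  3  3  3  4
  g 4  4  4  3  4
  d 5  5  5  4  4
  f 6  6  6  5  5
Edit distance = dp[6][4] = 5

5


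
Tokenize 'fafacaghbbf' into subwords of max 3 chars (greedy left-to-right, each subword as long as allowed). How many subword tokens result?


'fafacaghbbf' has 11 characters.
Chunking with max size 3:
  Chunk 1: 'faf' (positions 0-2)
  Chunk 2: 'aca' (positions 3-5)
  Chunk 3: 'ghb' (positions 6-8)
  Chunk 4: 'bf' (positions 9-10)
Total chunks: ceil(11 / 3) = 4

4


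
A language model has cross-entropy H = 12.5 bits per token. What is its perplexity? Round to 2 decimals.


Perplexity formula: PP = 2^H
H = 12.5
PP = 2^12.5
Decompose: 2^12.5 = 2^12 * 2^0.5 = 2^12 * sqrt(2)
2^12 = 4096, sqrt(2) ~ 1.4142136
PP ~ 4096 * 1.4142136 = 5792.6189056
Rounded to 2 decimals: 5792.62

5792.62


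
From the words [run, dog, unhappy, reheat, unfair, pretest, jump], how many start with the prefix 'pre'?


Checking each word for prefix 'pre':
  'run' -> no (count: 0)
  'dog' -> no (count: 0)
  'unhappy' -> no (count: 0)
  'reheat' -> no (count: 0)
  'unfair' -> no (count: 0)
  'pretest' -> YES, starts with 'pre' (count: 1)
  'jump' -> no (count: 1)
Total with prefix 'pre': 1

1


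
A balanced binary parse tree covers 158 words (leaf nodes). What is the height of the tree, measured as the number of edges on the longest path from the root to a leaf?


In a balanced binary tree with n leaves the deepest leaf is ceil(log2(n)) edges below the root.
log2(158) = 7.3038
ceil(7.3038) = 8
height (edges) = 8

8


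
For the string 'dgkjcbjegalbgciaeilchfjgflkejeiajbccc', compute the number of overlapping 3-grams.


String 'dgkjcbjegalbgciaeilchfjgflkejeiajbccc' has length L = 37.
Number of overlapping n-grams = L - n + 1
Substituting: 37 - 3 + 1 = 35

35


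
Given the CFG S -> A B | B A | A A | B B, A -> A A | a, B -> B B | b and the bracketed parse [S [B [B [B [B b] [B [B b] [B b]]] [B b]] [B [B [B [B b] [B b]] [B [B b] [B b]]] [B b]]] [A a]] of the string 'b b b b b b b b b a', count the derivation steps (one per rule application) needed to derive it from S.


Every bracketed nonterminal node [X ...] in the tree is produced by exactly one rule application.
Reading the tree off as a leftmost derivation:
  Step 1: S  =>  B A   (applied S -> B A)
  Step 2: B A  =>  B B A   (applied B -> B B)
  Step 3: B B A  =>  B B B A   (applied B -> B B)
  Step 4: B B B A  =>  B B B B A   (applied B -> B B)
  Step 5: B B B B A  =>  b B B B A   (applied B -> b)
  Step 6: b B B B A  =>  b B B B B A   (applied B -> B B)
  Step 7: b B B B B A  =>  b b B B B A   (applied B -> b)
  Step 8: b b B B B A  =>  b b b B B A   (applied B -> b)
  Step 9: b b b B B A  =>  b b b b B A   (applied B -> b)
  Step 10: b b b b B A  =>  b b b b B B A   (applied B -> B B)
  Step 11: b b b b B B A  =>  b b b b B B B A   (applied B -> B B)
  Step 12: b b b b B B B A  =>  b b b b B B B B A   (applied B -> B B)
  Step 13: b b b b B B B B A  =>  b b b b b B B B A   (applied B -> b)
  Step 14: b b b b b B B B A  =>  b b b b b b B B A   (applied B -> b)
  Step 15: b b b b b b B B A  =>  b b b b b b B B B A   (applied B -> B B)
  Step 16: b b b b b b B B B A  =>  b b b b b b b B B A   (applied B -> b)
  Step 17: b b b b b b b B B A  =>  b b b b b b b b B A   (applied B -> b)
  Step 18: b b b b b b b b B A  =>  b b b b b b b b b A   (applied B -> b)
  Step 19: b b b b b b b b b A  =>  b b b b b b b b b a   (applied A -> a)
Final yield: b b b b b b b b b a
Total rewrite steps: 19

19


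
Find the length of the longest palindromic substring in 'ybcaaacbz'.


Scanning 'ybcaaacbz' for palindromic substrings.
Substring at positions 1-7: 'bcaaacb'.
Check: reverse('bcaaacb') = 'bcaaacb' -> palindrome confirmed.
Neighbouring characters ('y' / 'z') break symmetry, so it cannot extend further.
No longer palindromic substring exists; longest length = 7

7


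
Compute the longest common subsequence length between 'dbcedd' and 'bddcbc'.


DP table for LCS of 'dbcedd' and 'bddcbc':
       b  d  d  c  b  c
    0  0  0  0  0  0  0
  d 0  0  1  1  1  1  1
  b 0  1  1  1  1  2  2
  c 0  1  1  1  2  2  3
  e 0  1  1  1  2  2  3
  d 0  1  2  2  2  2  3
  d 0  1  2  3  3  3  3
LCS: 'dbc'
LCS length = 3

3


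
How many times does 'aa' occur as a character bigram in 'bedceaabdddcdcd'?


Scanning 'bedceaabdddcdcd' for bigram 'aa':
  Position 0: 'be' -> no
  Position 1: 'ed' -> no
  Position 2: 'dc' -> no
  Position 3: 'ce' -> no
  Position 4: 'ea' -> no
  Position 5: 'aa' -> MATCH
  Position 6: 'ab' -> no
  Position 7: 'bd' -> no
  Position 8: 'dd' -> no
  Position 9: 'dd' -> no
  Position 10: 'dc' -> no
  Position 11: 'cd' -> no
  Position 12: 'dc' -> no
  Position 13: 'cd' -> no
Total matches: 1

1


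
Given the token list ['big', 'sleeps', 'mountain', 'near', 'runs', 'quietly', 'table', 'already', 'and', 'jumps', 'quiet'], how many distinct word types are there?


Listing all tokens and tracking unique types:
  Token 1: 'big' -> NEW (unique so far: 1)
  Token 2: 'sleeps' -> NEW (unique so far: 2)
  Token 3: 'mountain' -> NEW (unique so far: 3)
  Token 4: 'near' -> NEW (unique so far: 4)
  Token 5: 'runs' -> NEW (unique so far: 5)
  Token 6: 'quietly' -> NEW (unique so far: 6)
  Token 7: 'table' -> NEW (unique so far: 7)
  Token 8: 'already' -> NEW (unique so far: 8)
  Token 9: 'and' -> NEW (unique so far: 9)
  Token 10: 'jumps' -> NEW (unique so far: 10)
  Token 11: 'quiet' -> NEW (unique so far: 11)
Unique types: ('already', 'and', 'big', 'jumps', 'mountain', 'near', 'quiet', 'quietly', 'runs', 'sleeps', 'table')
Vocabulary size: 11

11


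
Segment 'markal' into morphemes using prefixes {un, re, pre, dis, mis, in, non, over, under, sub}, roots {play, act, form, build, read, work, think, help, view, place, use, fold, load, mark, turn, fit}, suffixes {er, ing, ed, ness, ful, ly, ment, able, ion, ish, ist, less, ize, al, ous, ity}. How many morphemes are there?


Segmenting 'markal' against the inventory:
  'mark' -> root (morpheme 1)
  'al' -> suffix (morpheme 2)
Total morphemes: 2

2


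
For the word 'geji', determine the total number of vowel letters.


Scanning each character of 'geji':
  Position 1: 'g' -> consonant (running count: 0)
  Position 2: 'e' -> vowel (running count: 1)
  Position 3: 'j' -> consonant (running count: 1)
  Position 4: 'i' -> vowel (running count: 2)
Total vowels: 2

2


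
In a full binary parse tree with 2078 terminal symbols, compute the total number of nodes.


Leaf nodes (terminals): 2078
Internal nodes = n - 1 = 2078 - 1 = 2077
Total = leaves + internal = 2078 + 2077 = 4155

4155


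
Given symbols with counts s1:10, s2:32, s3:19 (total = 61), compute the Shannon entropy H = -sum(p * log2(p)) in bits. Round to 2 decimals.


Computing entropy H = -sum(p_i * log2(p_i)):
  s1: p = 10/61 = 0.1639, -p*log2(p) = 0.4277
  s2: p = 32/61 = 0.5246, -p*log2(p) = 0.4883
  s3: p = 19/61 = 0.3115, -p*log2(p) = 0.5242
H = sum of terms = 1.4402
Rounded to 2 decimals: 1.44

1.44


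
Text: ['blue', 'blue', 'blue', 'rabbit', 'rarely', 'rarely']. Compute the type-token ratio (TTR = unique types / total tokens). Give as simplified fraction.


Tokens: 6
Unique types: ('blue', 'rabbit', 'rarely') = 3
TTR = 3/6
Simplify: divide both by 3 -> 1/2
TTR = 1/2

1/2


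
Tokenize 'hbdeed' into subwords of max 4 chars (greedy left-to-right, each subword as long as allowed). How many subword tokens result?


'hbdeed' has 6 characters.
Chunking with max size 4:
  Chunk 1: 'hbde' (positions 0-3)
  Chunk 2: 'ed' (positions 4-5)
Total chunks: ceil(6 / 4) = 2

2


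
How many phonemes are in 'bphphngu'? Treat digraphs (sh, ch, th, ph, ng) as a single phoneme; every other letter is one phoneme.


Parsing 'bphphngu' greedily, digraphs first:
  'b' -> consonant phoneme (phonemes so far: 1)
  'ph' -> digraph (1 consonant phoneme) (phonemes so far: 2)
  'ph' -> digraph (1 consonant phoneme) (phonemes so far: 3)
  'ng' -> digraph (1 consonant phoneme) (phonemes so far: 4)
  'u' -> vowel phoneme (phonemes so far: 5)
Total phonemes: 5

5


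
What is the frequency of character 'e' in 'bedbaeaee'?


Scanning 'bedbaeaee' for 'e':
  Position 1: 'e' -> MATCH (count: 1)
  Position 5: 'e' -> MATCH (count: 2)
  Position 7: 'e' -> MATCH (count: 3)
  Position 8: 'e' -> MATCH (count: 4)
Total occurrences of 'e': 4

4


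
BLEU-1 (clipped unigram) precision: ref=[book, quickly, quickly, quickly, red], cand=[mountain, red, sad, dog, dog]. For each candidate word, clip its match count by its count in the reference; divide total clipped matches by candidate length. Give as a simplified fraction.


Reference word counts: {'book': 1, 'quickly': 3, 'red': 1}
Checking each candidate word (with clipping):
  'mountain' -> not in reference -> no match (matches: 0)
  'red' -> in reference (ref count 1, used 1/1) -> match (matches: 1)
  'sad' -> not in reference -> no match (matches: 1)
  'dog' -> not in reference -> no match (matches: 1)
  'dog' -> not in reference -> no match (matches: 1)
Clipped matches: 1, Candidate length: 5
Precision = 1/5

1/5


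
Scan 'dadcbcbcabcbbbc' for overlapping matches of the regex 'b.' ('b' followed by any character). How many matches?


Pattern: b. means 'b' followed by any character.
Scanning 'dadcbcbcabcbbbc' position-by-position:
  Pos 0: window 'da' -> no
  Pos 1: window 'ad' -> no
  Pos 2: window 'dc' -> no
  Pos 3: window 'cb' -> no
  Pos 4: window 'bc' -> MATCH
  Pos 5: window 'cb' -> no
  Pos 6: window 'bc' -> MATCH
  Pos 7: window 'ca' -> no
  Pos 8: window 'ab' -> no
  Pos 9: window 'bc' -> MATCH
  Pos 10: window 'cb' -> no
  Pos 11: window 'bb' -> MATCH
  Pos 12: window 'bb' -> MATCH
  Pos 13: window 'bc' -> MATCH
  Pos 14: window 'c' -> no
Total matches: 6

6


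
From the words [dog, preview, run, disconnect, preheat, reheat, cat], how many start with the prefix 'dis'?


Checking each word for prefix 'dis':
  'dog' -> no (count: 0)
  'preview' -> no (count: 0)
  'run' -> no (count: 0)
  'disconnect' -> YES, starts with 'dis' (count: 1)
  'preheat' -> no (count: 1)
  'reheat' -> no (count: 1)
  'cat' -> no (count: 1)
Total with prefix 'dis': 1

1


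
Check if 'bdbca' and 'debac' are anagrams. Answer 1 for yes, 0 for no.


Sort characters of 'bdbca': 'abbcd'
Sort characters of 'debac': 'abcde'
Sorted forms differ -> they are NOT anagrams
Result: 0

0


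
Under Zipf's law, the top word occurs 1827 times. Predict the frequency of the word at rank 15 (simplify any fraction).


Zipf's law: freq(rank) = f1 / rank
f1 = 1827, rank = 15
freq = 1827 / 15
GCD(1827, 15) = 3
Simplified: 609/5

609/5


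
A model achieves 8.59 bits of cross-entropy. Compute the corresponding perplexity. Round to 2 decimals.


Perplexity formula: PP = 2^H
H = 8.59
PP = 2^8.59
Decompose: 2^8.59 = 2^8 * 2^0.59
2^8 = 256, 2^0.59 ~ 1.5052467
PP ~ 256 * 1.5052467 = 385.3431552
Rounded to 2 decimals: 385.34

385.34


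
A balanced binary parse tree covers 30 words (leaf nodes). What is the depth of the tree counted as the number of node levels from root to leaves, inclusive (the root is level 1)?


In a balanced binary tree with n leaves the deepest leaf is ceil(log2(n)) edges below the root,
so counting node levels inclusive of root and leaves gives ceil(log2(n)) + 1 levels.
log2(30) = 4.9069
ceil(4.9069) = 5
levels = 5 + 1 = 6

6


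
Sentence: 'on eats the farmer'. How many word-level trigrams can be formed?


Word trigrams from [4] words:
  Trigram 1: (on eats the)
  Trigram 2: (eats the farmer)
Total word trigrams: 4 - 2 = 2

2


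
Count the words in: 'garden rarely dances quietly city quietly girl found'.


Counting words by splitting on spaces:
  Word 1: 'garden'
  Word 2: 'rarely'
  Word 3: 'dances'
  Word 4: 'quietly'
  Word 5: 'city'
  Word 6: 'quietly'
  Word 7: 'girl'
  Word 8: 'found'
Total words: 8

8


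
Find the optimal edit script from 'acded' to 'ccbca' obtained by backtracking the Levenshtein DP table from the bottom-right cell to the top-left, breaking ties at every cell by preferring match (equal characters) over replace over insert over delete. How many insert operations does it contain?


Edit distance = 4. Backtracking from cell (5, 5) with preference match > replace > insert > delete,
then listing the resulting alignment 'acded' -> 'ccbca' left to right:
  Step 1: replace a->c
  Step 2: keep 'c'
  Step 3: replace d->b
  Step 4: replace e->c
  Step 5: replace d->a
Total insertions: 0

0


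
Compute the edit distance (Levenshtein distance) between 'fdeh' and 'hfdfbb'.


Building DP table for s1='fdeh' (len 4) and s2='hfdfbb' (len 6):
       h  f  d  f  b  b
    0  1  2  3  4  5  6
  f 1  1  1  2  3  4  5
  d 2  2  2  1  2  3  4
  e 3  3  3  2  2  3  4
  h 4  3  4  3  3  3  4
Edit distance = dp[4][6] = 4

4


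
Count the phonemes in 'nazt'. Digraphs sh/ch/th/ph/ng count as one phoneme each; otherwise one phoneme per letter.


Parsing 'nazt' greedily, digraphs first:
  'n' -> consonant phoneme (phonemes so far: 1)
  'a' -> vowel phoneme (phonemes so far: 2)
  'z' -> consonant phoneme (phonemes so far: 3)
  't' -> consonant phoneme (phonemes so far: 4)
Total phonemes: 4

4


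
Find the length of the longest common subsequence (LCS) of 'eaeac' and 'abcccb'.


DP table for LCS of 'eaeac' and 'abcccb':
       a  b  c  c  c  b
    0  0  0  0  0  0  0
  e 0  0  0  0  0  0  0
  a 0  1  1  1  1  1  1
  e 0  1  1  1  1  1  1
  a 0  1  1  1  1  1  1
  c 0  1  1  2  2  2  2
LCS: 'ac'
LCS length = 2

2


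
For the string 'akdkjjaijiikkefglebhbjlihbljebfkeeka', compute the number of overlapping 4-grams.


String 'akdkjjaijiikkefglebhbjlihbljebfkeeka' has length L = 36.
Number of overlapping n-grams = L - n + 1
Substituting: 36 - 4 + 1 = 33

33


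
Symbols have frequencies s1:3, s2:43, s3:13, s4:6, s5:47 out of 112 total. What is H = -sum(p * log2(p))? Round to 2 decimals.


Computing entropy H = -sum(p_i * log2(p_i)):
  s1: p = 3/112 = 0.0268, -p*log2(p) = 0.1399
  s2: p = 43/112 = 0.3839, -p*log2(p) = 0.5302
  s3: p = 13/112 = 0.1161, -p*log2(p) = 0.3606
  s4: p = 6/112 = 0.0536, -p*log2(p) = 0.2262
  s5: p = 47/112 = 0.4196, -p*log2(p) = 0.5257
H = sum of terms = 1.7826
Rounded to 2 decimals: 1.78

1.78


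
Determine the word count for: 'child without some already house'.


Counting words by splitting on spaces:
  Word 1: 'child'
  Word 2: 'without'
  Word 3: 'some'
  Word 4: 'already'
  Word 5: 'house'
Total words: 5

5


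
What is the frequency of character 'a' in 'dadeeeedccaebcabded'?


Scanning 'dadeeeedccaebcabded' for 'a':
  Position 1: 'a' -> MATCH (count: 1)
  Position 10: 'a' -> MATCH (count: 2)
  Position 14: 'a' -> MATCH (count: 3)
Total occurrences of 'a': 3

3


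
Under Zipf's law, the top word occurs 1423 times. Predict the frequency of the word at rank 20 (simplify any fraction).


Zipf's law: freq(rank) = f1 / rank
f1 = 1423, rank = 20
freq = 1423 / 20
GCD(1423, 20) = 1
Simplified: 1423/20

1423/20


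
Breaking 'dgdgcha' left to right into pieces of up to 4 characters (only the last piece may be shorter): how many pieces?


'dgdgcha' has 7 characters.
Chunking with max size 4:
  Chunk 1: 'dgdg' (positions 0-3)
  Chunk 2: 'cha' (positions 4-6)
Total chunks: ceil(7 / 4) = 2

2


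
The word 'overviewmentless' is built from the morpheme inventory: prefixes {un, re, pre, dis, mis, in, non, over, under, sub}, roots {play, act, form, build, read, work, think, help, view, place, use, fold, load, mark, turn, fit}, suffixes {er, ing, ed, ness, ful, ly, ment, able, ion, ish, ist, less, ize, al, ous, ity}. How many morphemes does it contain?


Segmenting 'overviewmentless' against the inventory:
  'over' -> prefix (morpheme 1)
  'view' -> root (morpheme 2)
  'ment' -> suffix (morpheme 3)
  'less' -> suffix (morpheme 4)
Total morphemes: 4

4


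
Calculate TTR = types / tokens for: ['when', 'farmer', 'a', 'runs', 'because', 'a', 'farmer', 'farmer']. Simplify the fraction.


Tokens: 8
Unique types: ('a', 'because', 'farmer', 'runs', 'when') = 5
TTR = 5/8
Already in lowest terms.

5/8


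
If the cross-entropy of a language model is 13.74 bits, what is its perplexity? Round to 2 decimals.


Perplexity formula: PP = 2^H
H = 13.74
PP = 2^13.74
Decompose: 2^13.74 = 2^13 * 2^0.74
2^13 = 8192, 2^0.74 ~ 1.6701758
PP ~ 8192 * 1.6701758 = 13682.0801536
Rounded to 2 decimals: 13682.08

13682.08


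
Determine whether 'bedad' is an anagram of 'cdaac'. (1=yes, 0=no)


Sort characters of 'bedad': 'abdde'
Sort characters of 'cdaac': 'aaccd'
Sorted forms differ -> they are NOT anagrams
Result: 0

0


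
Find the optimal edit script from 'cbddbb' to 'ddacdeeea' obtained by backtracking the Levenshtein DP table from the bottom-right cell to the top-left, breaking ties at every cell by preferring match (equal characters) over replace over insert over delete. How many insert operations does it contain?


Edit distance = 8. Backtracking from cell (6, 9) with preference match > replace > insert > delete,
then listing the resulting alignment 'cbddbb' -> 'ddacdeeea' left to right:
  Step 1: insert 'd' [insertion #1]
  Step 2: insert 'd' [insertion #2]
  Step 3: insert 'a' [insertion #3]
  Step 4: keep 'c'
  Step 5: replace b->d
  Step 6: replace d->e
  Step 7: replace d->e
  Step 8: replace b->e
  Step 9: replace b->a
Total insertions: 3

3


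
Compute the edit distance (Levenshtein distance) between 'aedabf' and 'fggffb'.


Building DP table for s1='aedabf' (len 6) and s2='fggffb' (len 6):
       f  g  g  f  f  b
    0  1  2  3  4  5  6
  a 1  1  2  3  4  5  6
  e 2  2  2  3  4  5  6
  d 3  3  3  3  4  5  6
  a 4  4  4  4  4  5  6
  b 5  5  5  5  5  5  5
  f 6  5  6  6  5  5  6
Edit distance = dp[6][6] = 6

6


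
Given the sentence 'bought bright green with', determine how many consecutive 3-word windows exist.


Word trigrams from [4] words:
  Trigram 1: (bought bright green)
  Trigram 2: (bright green with)
Total word trigrams: 4 - 2 = 2

2


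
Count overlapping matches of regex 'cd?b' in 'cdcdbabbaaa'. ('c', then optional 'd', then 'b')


Pattern: cd?b means 'c', then optional 'd', then 'b'.
Scanning 'cdcdbabbaaa' position-by-position:
  Pos 0: window 'cdc' -> no
  Pos 1: window 'dcd' -> no
  Pos 2: window 'cdb' -> MATCH
  Pos 3: window 'dba' -> no
  Pos 4: window 'bab' -> no
  Pos 5: window 'abb' -> no
  Pos 6: window 'bba' -> no
  Pos 7: window 'baa' -> no
  Pos 8: window 'aaa' -> no
  Pos 9: window 'aa' -> no
  Pos 10: window 'a' -> no
Total matches: 1

1


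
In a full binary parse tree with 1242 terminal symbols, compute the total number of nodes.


Leaf nodes (terminals): 1242
Internal nodes = n - 1 = 1242 - 1 = 1241
Total = leaves + internal = 1242 + 1241 = 2483

2483


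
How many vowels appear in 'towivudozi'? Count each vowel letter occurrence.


Scanning each character of 'towivudozi':
  Position 1: 't' -> consonant (running count: 0)
  Position 2: 'o' -> vowel (running count: 1)
  Position 3: 'w' -> consonant (running count: 1)
  Position 4: 'i' -> vowel (running count: 2)
  Position 5: 'v' -> consonant (running count: 2)
  Position 6: 'u' -> vowel (running count: 3)
  Position 7: 'd' -> consonant (running count: 3)
  Position 8: 'o' -> vowel (running count: 4)
  Position 9: 'z' -> consonant (running count: 4)
  Position 10: 'i' -> vowel (running count: 5)
Total vowels: 5

5


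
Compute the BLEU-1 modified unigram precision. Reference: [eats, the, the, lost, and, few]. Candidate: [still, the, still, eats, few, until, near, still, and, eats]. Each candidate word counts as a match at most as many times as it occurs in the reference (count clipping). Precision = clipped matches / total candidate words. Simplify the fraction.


Reference word counts: {'and': 1, 'eats': 1, 'few': 1, 'lost': 1, 'the': 2}
Checking each candidate word (with clipping):
  'still' -> not in reference -> no match (matches: 0)
  'the' -> in reference (ref count 2, used 1/2) -> match (matches: 1)
  'still' -> not in reference -> no match (matches: 1)
  'eats' -> in reference (ref count 1, used 1/1) -> match (matches: 2)
  'few' -> in reference (ref count 1, used 1/1) -> match (matches: 3)
  'until' -> not in reference -> no match (matches: 3)
  'near' -> not in reference -> no match (matches: 3)
  'still' -> not in reference -> no match (matches: 3)
  'and' -> in reference (ref count 1, used 1/1) -> match (matches: 4)
  'eats' -> ref count 1 already used up (1/1) -> clipped, no match (matches: 4)
Clipped matches: 4, Candidate length: 10
Precision = 4/10 = 2/5

2/5


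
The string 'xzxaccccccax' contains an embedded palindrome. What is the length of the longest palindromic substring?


Scanning 'xzxaccccccax' for palindromic substrings.
Substring at positions 2-11: 'xaccccccax'.
Check: reverse('xaccccccax') = 'xaccccccax' -> palindrome confirmed.
Neighbouring characters ('z' / '-') break symmetry, so it cannot extend further.
No longer palindromic substring exists; longest length = 10

10


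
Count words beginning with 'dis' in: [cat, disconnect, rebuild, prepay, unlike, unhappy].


Checking each word for prefix 'dis':
  'cat' -> no (count: 0)
  'disconnect' -> YES, starts with 'dis' (count: 1)
  'rebuild' -> no (count: 1)
  'prepay' -> no (count: 1)
  'unlike' -> no (count: 1)
  'unhappy' -> no (count: 1)
Total with prefix 'dis': 1

1


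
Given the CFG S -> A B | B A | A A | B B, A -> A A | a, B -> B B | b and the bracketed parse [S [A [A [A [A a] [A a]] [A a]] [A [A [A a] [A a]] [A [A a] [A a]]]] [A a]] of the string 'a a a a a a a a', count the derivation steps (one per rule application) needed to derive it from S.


Every bracketed nonterminal node [X ...] in the tree is produced by exactly one rule application.
Reading the tree off as a leftmost derivation:
  Step 1: S  =>  A A   (applied S -> A A)
  Step 2: A A  =>  A A A   (applied A -> A A)
  Step 3: A A A  =>  A A A A   (applied A -> A A)
  Step 4: A A A A  =>  A A A A A   (applied A -> A A)
  Step 5: A A A A A  =>  a A A A A   (applied A -> a)
  Step 6: a A A A A  =>  a a A A A   (applied A -> a)
  Step 7: a a A A A  =>  a a a A A   (applied A -> a)
  Step 8: a a a A A  =>  a a a A A A   (applied A -> A A)
  Step 9: a a a A A A  =>  a a a A A A A   (applied A -> A A)
  Step 10: a a a A A A A  =>  a a a a A A A   (applied A -> a)
  Step 11: a a a a A A A  =>  a a a a a A A   (applied A -> a)
  Step 12: a a a a a A A  =>  a a a a a A A A   (applied A -> A A)
  Step 13: a a a a a A A A  =>  a a a a a a A A   (applied A -> a)
  Step 14: a a a a a a A A  =>  a a a a a a a A   (applied A -> a)
  Step 15: a a a a a a a A  =>  a a a a a a a a   (applied A -> a)
Final yield: a a a a a a a a
Total rewrite steps: 15

15


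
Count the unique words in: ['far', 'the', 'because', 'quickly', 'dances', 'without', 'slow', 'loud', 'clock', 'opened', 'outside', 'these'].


Listing all tokens and tracking unique types:
  Token 1: 'far' -> NEW (unique so far: 1)
  Token 2: 'the' -> NEW (unique so far: 2)
  Token 3: 'because' -> NEW (unique so far: 3)
  Token 4: 'quickly' -> NEW (unique so far: 4)
  Token 5: 'dances' -> NEW (unique so far: 5)
  Token 6: 'without' -> NEW (unique so far: 6)
  Token 7: 'slow' -> NEW (unique so far: 7)
  Token 8: 'loud' -> NEW (unique so far: 8)
  Token 9: 'clock' -> NEW (unique so far: 9)
  Token 10: 'opened' -> NEW (unique so far: 10)
  Token 11: 'outside' -> NEW (unique so far: 11)
  Token 12: 'these' -> NEW (unique so far: 12)
Unique types: ('because', 'clock', 'dances', 'far', 'loud', 'opened', 'outside', 'quickly', 'slow', 'the', 'these', 'without')
Vocabulary size: 12

12


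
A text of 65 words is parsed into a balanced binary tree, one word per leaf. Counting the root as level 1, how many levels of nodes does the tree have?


In a balanced binary tree with n leaves the deepest leaf is ceil(log2(n)) edges below the root,
so counting node levels inclusive of root and leaves gives ceil(log2(n)) + 1 levels.
log2(65) = 6.0224
ceil(6.0224) = 7
levels = 7 + 1 = 8

8


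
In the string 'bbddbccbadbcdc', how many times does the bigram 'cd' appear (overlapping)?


Scanning 'bbddbccbadbcdc' for bigram 'cd':
  Position 0: 'bb' -> no
  Position 1: 'bd' -> no
  Position 2: 'dd' -> no
  Position 3: 'db' -> no
  Position 4: 'bc' -> no
  Position 5: 'cc' -> no
  Position 6: 'cb' -> no
  Position 7: 'ba' -> no
  Position 8: 'ad' -> no
  Position 9: 'db' -> no
  Position 10: 'bc' -> no
  Position 11: 'cd' -> MATCH
  Position 12: 'dc' -> no
Total matches: 1

1


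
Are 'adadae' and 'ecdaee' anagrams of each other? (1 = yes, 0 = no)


Sort characters of 'adadae': 'aaadde'
Sort characters of 'ecdaee': 'acdeee'
Sorted forms differ -> they are NOT anagrams
Result: 0

0


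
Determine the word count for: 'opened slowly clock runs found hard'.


Counting words by splitting on spaces:
  Word 1: 'opened'
  Word 2: 'slowly'
  Word 3: 'clock'
  Word 4: 'runs'
  Word 5: 'found'
  Word 6: 'hard'
Total words: 6

6


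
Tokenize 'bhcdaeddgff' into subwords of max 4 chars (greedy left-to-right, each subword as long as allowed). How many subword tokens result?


'bhcdaeddgff' has 11 characters.
Chunking with max size 4:
  Chunk 1: 'bhcd' (positions 0-3)
  Chunk 2: 'aedd' (positions 4-7)
  Chunk 3: 'gff' (positions 8-10)
Total chunks: ceil(11 / 4) = 3

3


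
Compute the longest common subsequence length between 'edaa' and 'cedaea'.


DP table for LCS of 'edaa' and 'cedaea':
       c  e  d  a  e  a
    0  0  0  0  0  0  0
  e 0  0  1  1  1  1  1
  d 0  0  1  2  2  2  2
  a 0  0  1  2  3  3  3
  a 0  0  1  2  3  3  4
LCS: 'edaa'
LCS length = 4

4
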